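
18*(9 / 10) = 81 / 5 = 16.20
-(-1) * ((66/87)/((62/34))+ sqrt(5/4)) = 374/899+ sqrt(5)/2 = 1.53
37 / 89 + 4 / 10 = 363 / 445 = 0.82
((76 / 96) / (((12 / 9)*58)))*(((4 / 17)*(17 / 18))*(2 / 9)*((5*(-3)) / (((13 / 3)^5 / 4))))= -855 / 43069988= -0.00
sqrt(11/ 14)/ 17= sqrt(154)/ 238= 0.05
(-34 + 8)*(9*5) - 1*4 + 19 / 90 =-105641 / 90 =-1173.79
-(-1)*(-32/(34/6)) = -96/17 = -5.65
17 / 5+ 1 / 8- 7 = -139 / 40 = -3.48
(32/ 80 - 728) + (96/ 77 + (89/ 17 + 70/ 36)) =-84725831/ 117810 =-719.17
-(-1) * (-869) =-869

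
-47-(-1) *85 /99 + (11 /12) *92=3781 /99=38.19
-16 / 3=-5.33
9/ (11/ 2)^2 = 36/ 121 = 0.30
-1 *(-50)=50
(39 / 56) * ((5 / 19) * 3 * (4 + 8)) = 1755 / 266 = 6.60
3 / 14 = 0.21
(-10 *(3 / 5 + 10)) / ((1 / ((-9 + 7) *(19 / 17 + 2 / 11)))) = 51516 / 187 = 275.49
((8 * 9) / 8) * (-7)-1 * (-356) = 293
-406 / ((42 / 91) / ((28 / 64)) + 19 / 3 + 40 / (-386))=-21391734 / 383821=-55.73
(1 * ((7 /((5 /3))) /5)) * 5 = 21 /5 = 4.20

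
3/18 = 1/6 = 0.17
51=51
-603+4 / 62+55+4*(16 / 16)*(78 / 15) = -81706 / 155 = -527.14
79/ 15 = 5.27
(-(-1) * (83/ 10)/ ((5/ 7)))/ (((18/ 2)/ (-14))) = -4067/ 225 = -18.08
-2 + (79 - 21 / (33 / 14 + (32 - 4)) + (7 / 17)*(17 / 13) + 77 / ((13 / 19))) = 1046353 / 5525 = 189.39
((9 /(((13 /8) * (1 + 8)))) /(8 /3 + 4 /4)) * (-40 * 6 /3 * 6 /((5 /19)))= -43776 /143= -306.13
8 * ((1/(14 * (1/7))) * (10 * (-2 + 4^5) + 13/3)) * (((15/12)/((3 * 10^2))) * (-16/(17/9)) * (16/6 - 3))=122692/255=481.15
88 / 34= 44 / 17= 2.59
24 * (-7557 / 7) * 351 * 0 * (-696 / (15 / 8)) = 0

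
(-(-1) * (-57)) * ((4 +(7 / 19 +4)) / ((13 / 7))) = -3339 / 13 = -256.85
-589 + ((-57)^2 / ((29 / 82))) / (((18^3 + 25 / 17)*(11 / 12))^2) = -20325923838713873 / 34509227378549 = -589.00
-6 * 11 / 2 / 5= -33 / 5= -6.60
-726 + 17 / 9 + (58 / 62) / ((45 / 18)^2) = -5049631 / 6975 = -723.96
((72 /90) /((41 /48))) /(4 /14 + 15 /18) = 8064 /9635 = 0.84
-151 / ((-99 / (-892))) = -134692 / 99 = -1360.53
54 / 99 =6 / 11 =0.55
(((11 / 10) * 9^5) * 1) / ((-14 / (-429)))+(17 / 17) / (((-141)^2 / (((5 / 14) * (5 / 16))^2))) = 9927473928086837 / 4987745280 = 1990373.08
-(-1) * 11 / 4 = 11 / 4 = 2.75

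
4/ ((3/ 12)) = 16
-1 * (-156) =156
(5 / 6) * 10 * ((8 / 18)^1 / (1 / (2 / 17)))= 200 / 459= 0.44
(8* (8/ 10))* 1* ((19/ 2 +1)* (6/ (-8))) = -252/ 5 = -50.40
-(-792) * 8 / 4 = 1584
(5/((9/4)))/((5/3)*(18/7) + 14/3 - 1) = 140/501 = 0.28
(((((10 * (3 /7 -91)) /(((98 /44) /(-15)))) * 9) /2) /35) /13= 1882980 /31213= 60.33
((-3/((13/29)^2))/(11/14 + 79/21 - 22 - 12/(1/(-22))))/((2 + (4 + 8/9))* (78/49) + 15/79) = -0.01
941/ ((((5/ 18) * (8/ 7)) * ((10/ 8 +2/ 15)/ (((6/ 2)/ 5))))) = 533547/ 415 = 1285.66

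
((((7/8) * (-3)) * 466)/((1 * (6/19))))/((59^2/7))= -216923/27848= -7.79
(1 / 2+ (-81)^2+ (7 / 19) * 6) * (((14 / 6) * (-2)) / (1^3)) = -1745947 / 57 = -30630.65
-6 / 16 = -3 / 8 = -0.38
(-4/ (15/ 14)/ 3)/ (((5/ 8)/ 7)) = -3136/ 225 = -13.94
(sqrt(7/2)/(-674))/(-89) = sqrt(14)/119972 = 0.00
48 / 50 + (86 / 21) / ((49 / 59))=151546 / 25725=5.89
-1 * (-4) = 4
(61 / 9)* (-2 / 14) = -61 / 63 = -0.97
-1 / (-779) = 1 / 779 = 0.00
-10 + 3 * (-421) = -1273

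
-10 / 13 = -0.77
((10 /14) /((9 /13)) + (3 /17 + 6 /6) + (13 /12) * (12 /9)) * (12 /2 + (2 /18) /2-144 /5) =-83.08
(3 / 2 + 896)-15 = 1765 / 2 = 882.50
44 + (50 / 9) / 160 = 6341 / 144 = 44.03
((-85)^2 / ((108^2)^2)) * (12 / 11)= 7225 / 124711488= 0.00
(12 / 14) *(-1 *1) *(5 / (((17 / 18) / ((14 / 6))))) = -10.59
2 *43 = 86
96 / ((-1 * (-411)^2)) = -32 / 56307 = -0.00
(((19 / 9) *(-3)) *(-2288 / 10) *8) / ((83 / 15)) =173888 / 83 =2095.04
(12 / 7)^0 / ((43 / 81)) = 81 / 43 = 1.88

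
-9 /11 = -0.82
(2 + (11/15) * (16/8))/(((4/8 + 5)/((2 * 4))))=832/165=5.04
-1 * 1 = -1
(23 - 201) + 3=-175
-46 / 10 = -23 / 5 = -4.60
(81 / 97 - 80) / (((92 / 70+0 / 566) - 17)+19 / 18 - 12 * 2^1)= 4837770 / 2360689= 2.05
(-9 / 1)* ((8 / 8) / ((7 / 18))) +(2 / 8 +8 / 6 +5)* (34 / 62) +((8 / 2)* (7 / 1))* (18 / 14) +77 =243389 / 2604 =93.47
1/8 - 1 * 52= -415/8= -51.88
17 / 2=8.50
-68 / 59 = -1.15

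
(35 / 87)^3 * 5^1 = 214375 / 658503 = 0.33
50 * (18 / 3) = 300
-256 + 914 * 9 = 7970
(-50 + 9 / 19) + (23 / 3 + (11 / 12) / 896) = -2850405 / 68096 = -41.86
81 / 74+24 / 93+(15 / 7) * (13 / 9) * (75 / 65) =79071 / 16058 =4.92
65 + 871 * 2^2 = 3549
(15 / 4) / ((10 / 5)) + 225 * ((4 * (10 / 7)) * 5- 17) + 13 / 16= 291901 / 112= 2606.26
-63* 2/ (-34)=63/ 17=3.71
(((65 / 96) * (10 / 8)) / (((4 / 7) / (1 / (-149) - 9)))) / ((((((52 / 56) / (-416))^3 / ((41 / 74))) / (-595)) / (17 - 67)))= 326993281014400000 / 16539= 19771043050631.84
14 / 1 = 14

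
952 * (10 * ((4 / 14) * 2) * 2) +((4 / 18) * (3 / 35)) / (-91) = 103958398 / 9555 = 10880.00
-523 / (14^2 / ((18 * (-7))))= 4707 / 14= 336.21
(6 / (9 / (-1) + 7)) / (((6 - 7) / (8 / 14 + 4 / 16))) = 69 / 28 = 2.46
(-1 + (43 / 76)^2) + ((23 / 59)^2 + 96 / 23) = 1686069767 / 462443888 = 3.65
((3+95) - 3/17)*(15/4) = 24945/68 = 366.84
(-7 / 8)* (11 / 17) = -77 / 136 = -0.57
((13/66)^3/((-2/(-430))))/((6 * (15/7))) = 661297/5174928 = 0.13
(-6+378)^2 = 138384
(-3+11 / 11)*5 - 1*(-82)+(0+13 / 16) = 1165 / 16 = 72.81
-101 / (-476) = 101 / 476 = 0.21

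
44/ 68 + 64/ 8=147/ 17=8.65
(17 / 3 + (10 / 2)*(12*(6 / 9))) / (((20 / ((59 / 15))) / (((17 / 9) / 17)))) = 1.00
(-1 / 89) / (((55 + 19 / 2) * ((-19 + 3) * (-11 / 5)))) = -5 / 1010328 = -0.00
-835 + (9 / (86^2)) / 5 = -30878291 / 36980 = -835.00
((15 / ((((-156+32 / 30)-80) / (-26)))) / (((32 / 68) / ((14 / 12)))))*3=348075 / 28192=12.35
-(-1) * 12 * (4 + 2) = 72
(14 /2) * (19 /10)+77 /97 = 13671 /970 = 14.09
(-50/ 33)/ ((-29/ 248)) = 12400/ 957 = 12.96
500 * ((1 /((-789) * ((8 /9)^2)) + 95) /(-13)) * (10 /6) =-76875625 /12624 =-6089.64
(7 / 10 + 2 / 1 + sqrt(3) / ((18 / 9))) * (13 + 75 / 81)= 188 * sqrt(3) / 27 + 188 / 5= 49.66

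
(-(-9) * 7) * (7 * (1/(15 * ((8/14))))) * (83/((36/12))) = 28469/20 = 1423.45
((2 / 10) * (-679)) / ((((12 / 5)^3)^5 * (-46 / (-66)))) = -45587158203125 / 118120498738495488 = -0.00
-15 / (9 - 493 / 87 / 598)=-26910 / 16129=-1.67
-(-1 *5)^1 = 5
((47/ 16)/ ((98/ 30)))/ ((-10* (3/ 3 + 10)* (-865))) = 0.00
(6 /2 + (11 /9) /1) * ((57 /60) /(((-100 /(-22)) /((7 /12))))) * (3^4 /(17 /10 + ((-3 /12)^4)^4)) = 7461700370432 /304226850175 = 24.53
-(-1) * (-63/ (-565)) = 63/ 565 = 0.11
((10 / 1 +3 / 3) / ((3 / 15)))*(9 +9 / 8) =556.88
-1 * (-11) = 11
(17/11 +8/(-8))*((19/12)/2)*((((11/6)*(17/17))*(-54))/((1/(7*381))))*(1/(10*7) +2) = -9186291/40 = -229657.28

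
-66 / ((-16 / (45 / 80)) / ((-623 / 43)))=-185031 / 5504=-33.62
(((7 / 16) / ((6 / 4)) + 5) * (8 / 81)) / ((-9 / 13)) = -1651 / 2187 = -0.75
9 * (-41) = -369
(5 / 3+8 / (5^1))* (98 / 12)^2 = 117649 / 540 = 217.87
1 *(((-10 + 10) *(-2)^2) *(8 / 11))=0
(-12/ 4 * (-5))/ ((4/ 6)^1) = 45/ 2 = 22.50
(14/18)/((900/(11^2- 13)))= 7/75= 0.09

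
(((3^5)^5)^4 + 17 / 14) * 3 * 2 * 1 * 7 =21645855870744475903531367450156093453488515924093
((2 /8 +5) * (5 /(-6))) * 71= -2485 /8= -310.62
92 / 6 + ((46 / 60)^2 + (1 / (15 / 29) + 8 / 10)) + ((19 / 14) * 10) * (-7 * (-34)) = 2923789 / 900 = 3248.65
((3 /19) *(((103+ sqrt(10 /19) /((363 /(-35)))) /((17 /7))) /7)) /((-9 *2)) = -103 /1938+ 35 *sqrt(190) /13366386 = -0.05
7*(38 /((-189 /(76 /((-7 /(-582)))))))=-560272 /63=-8893.21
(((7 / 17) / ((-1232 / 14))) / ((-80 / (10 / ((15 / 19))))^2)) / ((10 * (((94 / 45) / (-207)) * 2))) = 523089 / 899993600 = 0.00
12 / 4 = 3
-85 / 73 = -1.16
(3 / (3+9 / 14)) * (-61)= -854 / 17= -50.24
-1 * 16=-16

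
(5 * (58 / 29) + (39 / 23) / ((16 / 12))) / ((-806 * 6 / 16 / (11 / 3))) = -11407 / 83421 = -0.14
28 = 28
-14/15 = -0.93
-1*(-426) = 426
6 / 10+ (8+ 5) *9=117.60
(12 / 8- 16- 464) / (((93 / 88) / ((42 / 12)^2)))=-171941 / 31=-5546.48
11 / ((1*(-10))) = -11 / 10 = -1.10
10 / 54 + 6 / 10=106 / 135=0.79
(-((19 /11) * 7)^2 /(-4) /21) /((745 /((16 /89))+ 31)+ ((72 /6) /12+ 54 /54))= 10108 /24260379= 0.00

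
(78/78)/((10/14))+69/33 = 192/55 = 3.49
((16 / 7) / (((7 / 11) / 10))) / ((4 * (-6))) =-220 / 147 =-1.50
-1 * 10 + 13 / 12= -107 / 12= -8.92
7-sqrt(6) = 4.55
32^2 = 1024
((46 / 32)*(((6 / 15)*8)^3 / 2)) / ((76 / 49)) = 36064 / 2375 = 15.18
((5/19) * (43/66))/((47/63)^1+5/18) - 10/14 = -800/1463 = -0.55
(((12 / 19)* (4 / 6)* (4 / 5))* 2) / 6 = 32 / 285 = 0.11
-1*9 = -9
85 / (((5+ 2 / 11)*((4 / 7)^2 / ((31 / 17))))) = 83545 / 912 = 91.61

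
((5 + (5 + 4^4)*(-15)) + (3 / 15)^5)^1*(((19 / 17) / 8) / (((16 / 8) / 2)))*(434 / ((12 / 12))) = -50377902127 / 212500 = -237072.48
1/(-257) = -1/257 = -0.00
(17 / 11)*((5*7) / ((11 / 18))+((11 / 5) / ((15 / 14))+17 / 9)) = 2575619 / 27225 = 94.60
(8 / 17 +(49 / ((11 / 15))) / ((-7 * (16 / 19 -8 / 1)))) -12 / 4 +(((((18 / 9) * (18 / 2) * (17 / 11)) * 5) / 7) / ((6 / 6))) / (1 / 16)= 3316757 / 10472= 316.73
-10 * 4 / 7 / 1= -40 / 7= -5.71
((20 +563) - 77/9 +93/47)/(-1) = -243827/423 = -576.42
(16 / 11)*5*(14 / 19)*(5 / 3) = 5600 / 627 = 8.93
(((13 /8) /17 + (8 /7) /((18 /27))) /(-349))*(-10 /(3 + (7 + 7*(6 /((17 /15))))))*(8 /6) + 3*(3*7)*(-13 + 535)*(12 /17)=462761297771 /19934880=23213.65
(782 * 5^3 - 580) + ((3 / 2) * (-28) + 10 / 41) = 3982258 / 41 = 97128.24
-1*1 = -1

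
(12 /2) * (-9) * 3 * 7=-1134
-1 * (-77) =77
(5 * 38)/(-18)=-95/9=-10.56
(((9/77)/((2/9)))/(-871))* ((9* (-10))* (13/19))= 3645/98021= 0.04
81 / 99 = 9 / 11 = 0.82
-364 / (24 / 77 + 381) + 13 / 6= 23725 / 19574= 1.21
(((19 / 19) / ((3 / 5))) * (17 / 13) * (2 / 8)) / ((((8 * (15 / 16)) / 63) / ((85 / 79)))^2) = 3611055 / 81133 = 44.51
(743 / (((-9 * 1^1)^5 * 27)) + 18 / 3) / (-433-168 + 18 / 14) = -66956365 / 6692967954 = -0.01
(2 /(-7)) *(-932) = 1864 /7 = 266.29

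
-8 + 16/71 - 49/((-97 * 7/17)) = -45095/6887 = -6.55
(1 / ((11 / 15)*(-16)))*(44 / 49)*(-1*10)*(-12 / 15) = -30 / 49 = -0.61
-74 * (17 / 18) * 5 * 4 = -1397.78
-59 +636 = 577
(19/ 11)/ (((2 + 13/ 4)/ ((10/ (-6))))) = -380/ 693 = -0.55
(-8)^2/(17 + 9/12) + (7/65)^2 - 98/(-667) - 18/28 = 8743283477/2801166550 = 3.12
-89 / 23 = -3.87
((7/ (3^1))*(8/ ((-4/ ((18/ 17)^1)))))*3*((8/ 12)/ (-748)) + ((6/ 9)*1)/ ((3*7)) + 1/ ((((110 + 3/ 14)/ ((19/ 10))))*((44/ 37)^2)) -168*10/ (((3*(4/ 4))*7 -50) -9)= 228728342489881/ 5166938311920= 44.27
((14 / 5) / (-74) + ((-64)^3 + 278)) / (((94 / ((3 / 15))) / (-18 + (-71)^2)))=-243340324991 / 86950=-2798623.63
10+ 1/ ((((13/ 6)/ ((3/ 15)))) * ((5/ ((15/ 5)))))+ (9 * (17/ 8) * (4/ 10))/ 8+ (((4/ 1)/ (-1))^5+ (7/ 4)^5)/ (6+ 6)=-97116287/ 1331200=-72.95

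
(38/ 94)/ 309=19/ 14523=0.00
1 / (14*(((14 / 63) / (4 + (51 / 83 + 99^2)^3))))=1211461571223100017 / 4002509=302675539573.58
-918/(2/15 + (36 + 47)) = -13770/1247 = -11.04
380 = 380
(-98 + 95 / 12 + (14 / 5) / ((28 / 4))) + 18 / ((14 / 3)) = -36047 / 420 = -85.83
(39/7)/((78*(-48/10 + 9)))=5/294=0.02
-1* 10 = -10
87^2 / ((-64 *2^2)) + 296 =68207 / 256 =266.43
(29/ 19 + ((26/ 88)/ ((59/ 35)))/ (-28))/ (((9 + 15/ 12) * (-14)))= -42843/ 4044568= -0.01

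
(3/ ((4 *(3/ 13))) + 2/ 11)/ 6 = 0.57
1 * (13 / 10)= 13 / 10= 1.30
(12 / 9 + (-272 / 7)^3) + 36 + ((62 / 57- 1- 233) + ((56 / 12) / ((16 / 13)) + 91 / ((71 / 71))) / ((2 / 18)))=-3024512675 / 52136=-58011.98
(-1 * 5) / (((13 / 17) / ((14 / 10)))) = -9.15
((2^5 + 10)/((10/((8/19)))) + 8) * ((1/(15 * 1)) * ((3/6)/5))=464/7125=0.07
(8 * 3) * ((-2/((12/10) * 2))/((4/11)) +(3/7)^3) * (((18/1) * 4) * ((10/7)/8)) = -682.85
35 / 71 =0.49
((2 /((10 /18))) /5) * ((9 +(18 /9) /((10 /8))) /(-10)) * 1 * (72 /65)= -34344 /40625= -0.85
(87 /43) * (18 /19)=1566 /817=1.92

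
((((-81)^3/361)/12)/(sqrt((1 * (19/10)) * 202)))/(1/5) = -885735 * sqrt(9595)/2771036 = -31.31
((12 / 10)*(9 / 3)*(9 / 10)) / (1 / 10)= 162 / 5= 32.40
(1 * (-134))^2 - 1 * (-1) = 17957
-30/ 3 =-10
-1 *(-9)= 9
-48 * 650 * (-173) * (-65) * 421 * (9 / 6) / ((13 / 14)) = -238600908000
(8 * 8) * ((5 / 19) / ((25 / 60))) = 768 / 19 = 40.42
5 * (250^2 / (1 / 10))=3125000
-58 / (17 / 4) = -232 / 17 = -13.65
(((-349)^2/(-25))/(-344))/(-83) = -121801/713800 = -0.17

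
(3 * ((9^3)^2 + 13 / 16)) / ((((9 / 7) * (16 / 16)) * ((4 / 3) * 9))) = 59521483 / 576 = 103335.91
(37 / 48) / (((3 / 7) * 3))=259 / 432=0.60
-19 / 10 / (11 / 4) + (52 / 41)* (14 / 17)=0.35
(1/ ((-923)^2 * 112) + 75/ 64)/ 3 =0.39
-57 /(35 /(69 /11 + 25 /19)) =-4758 /385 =-12.36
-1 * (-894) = 894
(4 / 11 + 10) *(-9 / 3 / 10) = -171 / 55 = -3.11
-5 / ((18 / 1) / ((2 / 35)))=-1 / 63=-0.02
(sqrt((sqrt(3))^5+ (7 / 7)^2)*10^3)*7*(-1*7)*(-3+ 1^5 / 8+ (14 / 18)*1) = 924875*sqrt(1+ 9*sqrt(3)) / 9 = 418546.32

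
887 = 887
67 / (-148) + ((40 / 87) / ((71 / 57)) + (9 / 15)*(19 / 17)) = 15204519 / 25902220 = 0.59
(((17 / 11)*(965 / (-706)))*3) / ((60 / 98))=-160769 / 15532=-10.35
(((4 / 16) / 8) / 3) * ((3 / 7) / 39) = 1 / 8736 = 0.00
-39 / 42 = -13 / 14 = -0.93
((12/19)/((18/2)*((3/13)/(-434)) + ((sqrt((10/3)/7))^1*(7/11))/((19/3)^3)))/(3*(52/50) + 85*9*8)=-2726432608900/109989530413461-203879876200*sqrt(210)/329968591240383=-0.03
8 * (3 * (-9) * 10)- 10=-2170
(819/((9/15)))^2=1863225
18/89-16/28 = -230/623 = -0.37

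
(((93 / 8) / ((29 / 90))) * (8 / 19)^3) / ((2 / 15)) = 4017600 / 198911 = 20.20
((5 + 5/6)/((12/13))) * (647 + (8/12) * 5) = 887705/216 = 4109.75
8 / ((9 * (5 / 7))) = 56 / 45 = 1.24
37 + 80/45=349/9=38.78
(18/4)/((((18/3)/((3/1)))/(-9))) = -81/4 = -20.25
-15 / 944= -0.02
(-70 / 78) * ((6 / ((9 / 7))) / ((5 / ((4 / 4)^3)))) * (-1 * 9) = 98 / 13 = 7.54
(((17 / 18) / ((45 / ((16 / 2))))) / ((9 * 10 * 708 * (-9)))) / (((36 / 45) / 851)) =-14467 / 46451880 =-0.00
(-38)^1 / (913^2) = -0.00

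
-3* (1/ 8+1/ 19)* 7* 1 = -567/ 152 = -3.73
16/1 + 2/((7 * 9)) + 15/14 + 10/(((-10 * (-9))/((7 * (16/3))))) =8033/378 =21.25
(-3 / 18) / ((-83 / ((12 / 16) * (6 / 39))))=1 / 4316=0.00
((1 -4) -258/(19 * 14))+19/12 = -3809/1596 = -2.39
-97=-97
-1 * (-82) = 82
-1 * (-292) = 292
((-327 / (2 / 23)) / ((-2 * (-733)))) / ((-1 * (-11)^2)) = 7521 / 354772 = 0.02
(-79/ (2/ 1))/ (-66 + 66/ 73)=5767/ 9504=0.61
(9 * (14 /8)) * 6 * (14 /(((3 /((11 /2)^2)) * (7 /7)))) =53361 /4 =13340.25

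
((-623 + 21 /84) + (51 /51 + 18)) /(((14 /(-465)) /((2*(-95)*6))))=-45721125 /2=-22860562.50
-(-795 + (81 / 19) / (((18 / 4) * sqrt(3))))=795 - 6 * sqrt(3) / 19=794.45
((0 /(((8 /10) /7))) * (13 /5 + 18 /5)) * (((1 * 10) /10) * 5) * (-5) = 0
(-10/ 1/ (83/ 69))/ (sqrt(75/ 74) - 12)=1150 *sqrt(222)/ 292741+ 204240/ 292741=0.76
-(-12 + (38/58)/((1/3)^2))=177/29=6.10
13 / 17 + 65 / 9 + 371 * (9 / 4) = 842.74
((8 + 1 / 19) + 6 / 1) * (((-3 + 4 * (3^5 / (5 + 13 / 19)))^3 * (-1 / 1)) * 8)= -10128125952 / 19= -533059260.63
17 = 17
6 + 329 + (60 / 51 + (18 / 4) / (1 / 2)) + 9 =354.18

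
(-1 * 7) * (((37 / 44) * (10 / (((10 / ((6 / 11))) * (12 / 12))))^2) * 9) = -20979 / 1331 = -15.76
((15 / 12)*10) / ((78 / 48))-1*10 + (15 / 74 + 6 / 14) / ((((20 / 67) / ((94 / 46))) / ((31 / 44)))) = 100448769 / 136296160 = 0.74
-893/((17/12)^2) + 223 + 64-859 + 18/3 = -292166/289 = -1010.96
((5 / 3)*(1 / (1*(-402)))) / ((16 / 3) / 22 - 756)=11 / 2005176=0.00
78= 78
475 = 475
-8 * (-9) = 72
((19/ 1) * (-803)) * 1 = -15257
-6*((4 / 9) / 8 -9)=161 / 3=53.67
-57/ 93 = -19/ 31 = -0.61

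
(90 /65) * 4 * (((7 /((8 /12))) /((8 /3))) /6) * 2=189 /26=7.27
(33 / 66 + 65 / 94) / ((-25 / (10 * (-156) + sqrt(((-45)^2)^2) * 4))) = -73248 / 235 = -311.69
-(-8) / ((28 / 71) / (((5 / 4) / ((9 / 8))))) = 1420 / 63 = 22.54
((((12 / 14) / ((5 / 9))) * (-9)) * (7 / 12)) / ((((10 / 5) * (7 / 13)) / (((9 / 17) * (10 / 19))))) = -9477 / 4522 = -2.10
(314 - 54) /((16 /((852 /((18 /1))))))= 769.17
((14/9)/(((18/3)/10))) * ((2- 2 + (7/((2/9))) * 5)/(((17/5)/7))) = 42875/51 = 840.69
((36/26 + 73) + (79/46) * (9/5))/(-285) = -231653/852150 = -0.27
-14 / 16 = -7 / 8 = -0.88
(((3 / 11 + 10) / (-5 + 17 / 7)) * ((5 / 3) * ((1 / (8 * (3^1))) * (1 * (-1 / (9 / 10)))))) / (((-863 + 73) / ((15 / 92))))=-0.00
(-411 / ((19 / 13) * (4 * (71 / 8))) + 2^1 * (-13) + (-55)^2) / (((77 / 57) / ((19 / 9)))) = 6969485 / 1491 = 4674.37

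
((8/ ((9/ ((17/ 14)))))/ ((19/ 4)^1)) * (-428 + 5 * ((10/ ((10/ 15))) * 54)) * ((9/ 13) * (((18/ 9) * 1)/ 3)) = 379.87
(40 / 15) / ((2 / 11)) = 44 / 3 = 14.67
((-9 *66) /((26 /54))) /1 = -1233.69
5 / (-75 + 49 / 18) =-90 / 1301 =-0.07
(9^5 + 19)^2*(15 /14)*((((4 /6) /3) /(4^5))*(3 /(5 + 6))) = 1090321445 /4928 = 221250.29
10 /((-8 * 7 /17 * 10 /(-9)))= 153 /56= 2.73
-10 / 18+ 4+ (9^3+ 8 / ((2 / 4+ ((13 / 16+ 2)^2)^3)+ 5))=55347905702848 / 75564362817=732.46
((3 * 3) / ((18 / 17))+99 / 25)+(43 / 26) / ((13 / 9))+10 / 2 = 18.60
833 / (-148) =-833 / 148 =-5.63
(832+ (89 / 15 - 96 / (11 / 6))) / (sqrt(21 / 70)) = 129619*sqrt(30) / 495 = 1434.25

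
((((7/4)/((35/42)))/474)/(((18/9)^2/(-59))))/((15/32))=-826/5925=-0.14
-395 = -395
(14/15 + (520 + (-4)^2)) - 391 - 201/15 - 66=998/15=66.53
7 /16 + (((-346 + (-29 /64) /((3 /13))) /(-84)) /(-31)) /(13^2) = 36899575 /84494592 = 0.44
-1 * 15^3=-3375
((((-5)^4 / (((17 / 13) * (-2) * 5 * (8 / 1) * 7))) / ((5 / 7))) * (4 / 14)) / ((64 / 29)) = -9425 / 60928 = -0.15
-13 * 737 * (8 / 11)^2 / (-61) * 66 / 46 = 167232 / 1403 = 119.20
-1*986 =-986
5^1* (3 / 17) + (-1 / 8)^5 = 491503 / 557056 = 0.88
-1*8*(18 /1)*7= -1008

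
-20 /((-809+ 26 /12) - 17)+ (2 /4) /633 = 156863 /6257838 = 0.03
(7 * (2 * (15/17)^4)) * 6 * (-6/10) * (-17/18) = 141750/4913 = 28.85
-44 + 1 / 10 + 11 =-329 / 10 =-32.90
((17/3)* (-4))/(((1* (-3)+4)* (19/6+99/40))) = -4.02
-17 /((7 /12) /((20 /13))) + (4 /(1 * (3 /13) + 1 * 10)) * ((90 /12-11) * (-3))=-70422 /1729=-40.73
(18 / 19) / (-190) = -9 / 1805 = -0.00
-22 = -22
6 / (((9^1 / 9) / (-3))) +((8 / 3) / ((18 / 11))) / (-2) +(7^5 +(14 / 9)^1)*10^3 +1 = 453830519 / 27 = 16808537.74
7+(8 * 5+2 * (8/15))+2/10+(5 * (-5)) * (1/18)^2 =48.19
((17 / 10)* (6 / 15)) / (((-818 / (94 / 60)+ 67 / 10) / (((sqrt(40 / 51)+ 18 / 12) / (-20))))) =47* sqrt(510) / 18168825+ 2397 / 24225100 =0.00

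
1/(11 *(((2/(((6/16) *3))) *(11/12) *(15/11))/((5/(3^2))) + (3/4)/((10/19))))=0.02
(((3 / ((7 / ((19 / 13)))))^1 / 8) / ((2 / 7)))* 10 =285 / 104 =2.74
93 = 93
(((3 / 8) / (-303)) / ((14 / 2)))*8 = -1 / 707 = -0.00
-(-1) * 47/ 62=47/ 62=0.76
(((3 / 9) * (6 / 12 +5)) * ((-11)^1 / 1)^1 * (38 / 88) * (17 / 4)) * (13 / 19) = -25.32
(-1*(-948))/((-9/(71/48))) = -5609/36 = -155.81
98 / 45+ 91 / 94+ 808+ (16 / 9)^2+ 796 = 61304363 / 38070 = 1610.31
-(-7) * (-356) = -2492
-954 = -954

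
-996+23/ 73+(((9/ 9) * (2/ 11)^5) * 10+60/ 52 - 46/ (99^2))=-12312158594504/ 12379829319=-994.53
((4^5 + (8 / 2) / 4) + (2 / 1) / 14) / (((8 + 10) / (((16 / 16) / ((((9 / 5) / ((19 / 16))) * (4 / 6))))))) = 28405 / 504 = 56.36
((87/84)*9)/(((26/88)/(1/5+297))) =4266306/455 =9376.50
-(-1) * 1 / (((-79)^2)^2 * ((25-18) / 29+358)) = 29 / 404652391509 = 0.00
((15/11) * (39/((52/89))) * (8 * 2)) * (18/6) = 48060/11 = 4369.09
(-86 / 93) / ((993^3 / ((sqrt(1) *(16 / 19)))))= -1376 / 1730152142919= -0.00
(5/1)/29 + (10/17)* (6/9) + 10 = 10.56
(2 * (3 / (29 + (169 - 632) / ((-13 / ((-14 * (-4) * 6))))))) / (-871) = -6 / 10448315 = -0.00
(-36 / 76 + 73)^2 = 1898884 / 361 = 5260.07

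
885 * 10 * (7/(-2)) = -30975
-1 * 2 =-2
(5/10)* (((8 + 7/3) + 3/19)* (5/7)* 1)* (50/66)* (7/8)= 37375/15048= 2.48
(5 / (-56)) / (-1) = 5 / 56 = 0.09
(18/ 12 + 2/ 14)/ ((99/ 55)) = 115/ 126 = 0.91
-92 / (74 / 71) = -3266 / 37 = -88.27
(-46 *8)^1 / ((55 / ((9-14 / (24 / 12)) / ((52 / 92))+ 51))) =-260912 / 715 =-364.91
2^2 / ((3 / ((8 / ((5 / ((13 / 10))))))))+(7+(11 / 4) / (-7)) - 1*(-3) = 12.38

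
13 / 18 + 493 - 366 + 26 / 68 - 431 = -46343 / 153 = -302.90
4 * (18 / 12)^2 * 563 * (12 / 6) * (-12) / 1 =-121608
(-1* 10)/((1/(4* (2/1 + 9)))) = -440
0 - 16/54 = -8/27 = -0.30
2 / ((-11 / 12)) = -24 / 11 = -2.18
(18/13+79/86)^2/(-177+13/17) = -112720625/3744772304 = -0.03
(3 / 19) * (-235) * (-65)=45825 / 19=2411.84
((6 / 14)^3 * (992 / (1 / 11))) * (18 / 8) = 662904 / 343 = 1932.66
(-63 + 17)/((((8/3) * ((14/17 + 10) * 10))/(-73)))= 3723/320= 11.63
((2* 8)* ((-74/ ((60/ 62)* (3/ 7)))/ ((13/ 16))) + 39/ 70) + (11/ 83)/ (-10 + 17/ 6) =-102685570777/ 29230110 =-3513.01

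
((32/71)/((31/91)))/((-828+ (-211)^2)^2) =224/323221632773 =0.00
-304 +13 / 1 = -291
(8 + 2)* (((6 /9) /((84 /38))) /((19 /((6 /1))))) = 20 /21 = 0.95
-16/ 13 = -1.23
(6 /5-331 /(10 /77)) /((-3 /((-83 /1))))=-422885 /6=-70480.83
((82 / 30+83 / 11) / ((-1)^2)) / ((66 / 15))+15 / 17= 19861 / 6171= 3.22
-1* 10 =-10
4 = 4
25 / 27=0.93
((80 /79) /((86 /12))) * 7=3360 /3397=0.99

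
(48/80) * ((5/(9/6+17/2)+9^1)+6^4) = 7833/10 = 783.30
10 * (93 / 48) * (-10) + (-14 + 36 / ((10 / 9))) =-3507 / 20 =-175.35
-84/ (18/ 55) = -770/ 3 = -256.67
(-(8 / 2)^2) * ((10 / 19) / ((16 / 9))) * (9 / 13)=-810 / 247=-3.28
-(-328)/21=328/21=15.62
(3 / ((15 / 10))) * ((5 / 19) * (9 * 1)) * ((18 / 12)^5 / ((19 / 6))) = 32805 / 2888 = 11.36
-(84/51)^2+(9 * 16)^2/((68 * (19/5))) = 425744/5491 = 77.53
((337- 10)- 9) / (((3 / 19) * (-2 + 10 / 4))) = 4028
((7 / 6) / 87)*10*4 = 140 / 261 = 0.54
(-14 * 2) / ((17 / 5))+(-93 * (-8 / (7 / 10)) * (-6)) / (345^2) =-2608964 / 314755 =-8.29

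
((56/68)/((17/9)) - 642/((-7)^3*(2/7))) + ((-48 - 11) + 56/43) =-30878892/608923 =-50.71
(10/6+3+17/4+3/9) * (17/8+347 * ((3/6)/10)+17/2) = 41403/160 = 258.77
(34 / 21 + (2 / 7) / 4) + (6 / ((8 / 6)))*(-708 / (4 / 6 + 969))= -194897 / 122178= -1.60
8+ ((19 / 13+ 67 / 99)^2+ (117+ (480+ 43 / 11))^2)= 598121981356 / 1656369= 361104.31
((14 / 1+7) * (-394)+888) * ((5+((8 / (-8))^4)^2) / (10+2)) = -3693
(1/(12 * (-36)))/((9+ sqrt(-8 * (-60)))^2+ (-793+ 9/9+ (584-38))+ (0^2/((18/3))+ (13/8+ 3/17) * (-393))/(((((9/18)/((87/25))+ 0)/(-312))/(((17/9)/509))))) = -12997699295/33658504574862096+ 6477025 * sqrt(30)/1402437690619254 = -0.00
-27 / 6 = -4.50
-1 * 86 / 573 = -86 / 573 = -0.15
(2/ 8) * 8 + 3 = 5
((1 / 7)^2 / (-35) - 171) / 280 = -146633 / 240100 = -0.61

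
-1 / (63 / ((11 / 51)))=-11 / 3213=-0.00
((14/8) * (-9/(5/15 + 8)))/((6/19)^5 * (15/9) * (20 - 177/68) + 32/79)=-628500780873/164979853600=-3.81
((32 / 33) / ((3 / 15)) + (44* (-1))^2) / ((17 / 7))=448336 / 561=799.17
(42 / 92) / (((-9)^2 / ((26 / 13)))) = 7 / 621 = 0.01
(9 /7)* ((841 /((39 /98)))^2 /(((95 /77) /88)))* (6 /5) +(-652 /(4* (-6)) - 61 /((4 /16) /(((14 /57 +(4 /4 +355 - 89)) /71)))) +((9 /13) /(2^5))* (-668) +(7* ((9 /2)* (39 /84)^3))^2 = 330568648255572094042439 /672623469772800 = 491461661.85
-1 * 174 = -174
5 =5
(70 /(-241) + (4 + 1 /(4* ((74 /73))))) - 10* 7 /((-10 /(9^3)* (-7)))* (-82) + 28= 4266603033 /71336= 59809.96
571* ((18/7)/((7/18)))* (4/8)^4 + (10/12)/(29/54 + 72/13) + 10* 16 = 66225115/167188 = 396.11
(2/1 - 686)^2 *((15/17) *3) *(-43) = -905301360/17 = -53253021.18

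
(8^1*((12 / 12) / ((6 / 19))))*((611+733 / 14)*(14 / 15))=705812 / 45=15684.71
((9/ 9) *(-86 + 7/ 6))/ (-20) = 509/ 120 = 4.24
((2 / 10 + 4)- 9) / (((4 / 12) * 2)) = -36 / 5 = -7.20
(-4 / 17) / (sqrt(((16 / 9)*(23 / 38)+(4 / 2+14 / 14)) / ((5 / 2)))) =-6*sqrt(132430) / 11849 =-0.18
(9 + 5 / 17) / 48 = 79 / 408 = 0.19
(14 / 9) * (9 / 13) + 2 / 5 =96 / 65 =1.48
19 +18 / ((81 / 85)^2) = 28301 / 729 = 38.82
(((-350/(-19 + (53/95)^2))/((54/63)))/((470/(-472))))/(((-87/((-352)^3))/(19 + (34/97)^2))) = -2047479826988130304000/9733731979599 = -210348901.25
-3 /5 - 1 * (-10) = 47 /5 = 9.40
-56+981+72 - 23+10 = 984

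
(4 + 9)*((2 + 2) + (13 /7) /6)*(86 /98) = 101179 /2058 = 49.16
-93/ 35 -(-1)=-58/ 35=-1.66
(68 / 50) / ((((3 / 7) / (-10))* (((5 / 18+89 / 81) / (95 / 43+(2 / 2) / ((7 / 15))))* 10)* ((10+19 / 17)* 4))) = -75718 / 335615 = -0.23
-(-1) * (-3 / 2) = -3 / 2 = -1.50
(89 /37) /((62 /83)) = 7387 /2294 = 3.22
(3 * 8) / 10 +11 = 67 / 5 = 13.40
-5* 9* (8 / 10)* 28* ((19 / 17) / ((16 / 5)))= -5985 / 17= -352.06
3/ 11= 0.27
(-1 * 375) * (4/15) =-100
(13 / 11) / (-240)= -13 / 2640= -0.00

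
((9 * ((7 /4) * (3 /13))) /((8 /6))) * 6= 1701 /104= 16.36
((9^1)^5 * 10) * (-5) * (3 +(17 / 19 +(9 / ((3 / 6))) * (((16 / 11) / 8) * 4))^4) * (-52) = 11208182912754323277600 / 1908029761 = 5874218076598.61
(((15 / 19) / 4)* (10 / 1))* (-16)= -600 / 19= -31.58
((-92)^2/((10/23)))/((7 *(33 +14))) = 97336/1645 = 59.17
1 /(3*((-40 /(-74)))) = 37 /60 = 0.62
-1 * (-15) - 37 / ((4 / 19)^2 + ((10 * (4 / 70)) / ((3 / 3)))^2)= -556093 / 6560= -84.77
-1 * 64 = -64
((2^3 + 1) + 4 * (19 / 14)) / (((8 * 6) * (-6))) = -101 / 2016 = -0.05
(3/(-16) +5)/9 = 77/144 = 0.53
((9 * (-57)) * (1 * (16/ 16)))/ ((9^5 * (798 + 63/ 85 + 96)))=-1615/ 166327911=-0.00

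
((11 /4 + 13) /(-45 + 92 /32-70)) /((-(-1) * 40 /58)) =-609 /2990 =-0.20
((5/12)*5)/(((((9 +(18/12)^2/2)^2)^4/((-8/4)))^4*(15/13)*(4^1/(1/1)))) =5149830563427181943580356771840/106111661199647248543687855752712667991103904330482569981872649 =0.00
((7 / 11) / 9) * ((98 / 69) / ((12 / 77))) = 2401 / 3726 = 0.64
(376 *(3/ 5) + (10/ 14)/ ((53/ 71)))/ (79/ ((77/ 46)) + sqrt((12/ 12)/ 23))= 386390642726/ 80488730635 - 355962761 *sqrt(23)/ 80488730635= 4.78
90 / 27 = 10 / 3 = 3.33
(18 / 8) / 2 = 9 / 8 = 1.12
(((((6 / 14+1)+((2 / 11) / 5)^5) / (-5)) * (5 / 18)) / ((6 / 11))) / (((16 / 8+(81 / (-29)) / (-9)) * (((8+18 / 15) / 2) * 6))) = -8108470847 / 3553480507500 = -0.00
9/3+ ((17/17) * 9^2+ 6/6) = 85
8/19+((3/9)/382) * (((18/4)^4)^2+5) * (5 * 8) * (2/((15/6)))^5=13089457304/6804375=1923.68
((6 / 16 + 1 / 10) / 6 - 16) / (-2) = 3821 / 480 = 7.96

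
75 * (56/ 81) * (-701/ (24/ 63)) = -858725/ 9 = -95413.89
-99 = -99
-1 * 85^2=-7225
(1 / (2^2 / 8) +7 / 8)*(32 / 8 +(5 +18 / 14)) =29.57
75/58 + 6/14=699/406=1.72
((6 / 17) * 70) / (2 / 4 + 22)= 56 / 51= 1.10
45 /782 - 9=-6993 /782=-8.94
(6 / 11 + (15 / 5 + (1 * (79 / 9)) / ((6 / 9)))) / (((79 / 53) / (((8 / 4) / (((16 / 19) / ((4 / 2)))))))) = 1110721 / 20856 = 53.26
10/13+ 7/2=111/26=4.27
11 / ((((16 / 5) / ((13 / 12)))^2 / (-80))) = -232375 / 2304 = -100.86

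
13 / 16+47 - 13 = 557 / 16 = 34.81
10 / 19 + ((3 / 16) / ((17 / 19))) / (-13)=34277 / 67184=0.51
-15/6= -5/2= -2.50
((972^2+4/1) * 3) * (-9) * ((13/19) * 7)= -2321344116/19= -122176006.11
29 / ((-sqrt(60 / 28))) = -29 * sqrt(105) / 15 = -19.81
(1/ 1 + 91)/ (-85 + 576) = 92/ 491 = 0.19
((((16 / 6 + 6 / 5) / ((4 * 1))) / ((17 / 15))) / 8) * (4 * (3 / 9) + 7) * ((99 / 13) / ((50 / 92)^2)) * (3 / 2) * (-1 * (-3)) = 4556277 / 44200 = 103.08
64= 64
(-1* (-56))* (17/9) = 952/9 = 105.78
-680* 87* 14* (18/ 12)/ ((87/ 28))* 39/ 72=-216580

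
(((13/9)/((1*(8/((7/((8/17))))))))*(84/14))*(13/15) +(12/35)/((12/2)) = 141353/10080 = 14.02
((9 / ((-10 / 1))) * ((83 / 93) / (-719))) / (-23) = -249 / 5126470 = -0.00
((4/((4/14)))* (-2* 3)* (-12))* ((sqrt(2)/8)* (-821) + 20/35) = 576 - 103446* sqrt(2) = -145718.74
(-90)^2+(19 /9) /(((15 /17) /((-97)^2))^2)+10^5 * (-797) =324738184471 /2025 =160364535.54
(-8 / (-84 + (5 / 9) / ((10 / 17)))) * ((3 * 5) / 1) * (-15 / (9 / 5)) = -3600 / 299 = -12.04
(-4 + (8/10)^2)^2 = 7056/625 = 11.29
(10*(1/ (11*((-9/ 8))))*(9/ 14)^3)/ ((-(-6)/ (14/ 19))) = -270/ 10241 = -0.03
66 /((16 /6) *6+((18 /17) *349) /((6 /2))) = 561 /1183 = 0.47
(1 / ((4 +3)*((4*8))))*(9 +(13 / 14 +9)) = 265 / 3136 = 0.08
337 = 337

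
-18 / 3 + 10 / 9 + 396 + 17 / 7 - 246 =9295 / 63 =147.54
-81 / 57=-27 / 19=-1.42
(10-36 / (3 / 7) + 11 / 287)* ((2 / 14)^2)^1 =-21227 / 14063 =-1.51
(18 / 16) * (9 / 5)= 81 / 40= 2.02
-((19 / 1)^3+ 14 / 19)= -130335 / 19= -6859.74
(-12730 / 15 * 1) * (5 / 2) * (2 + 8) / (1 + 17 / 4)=-254600 / 63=-4041.27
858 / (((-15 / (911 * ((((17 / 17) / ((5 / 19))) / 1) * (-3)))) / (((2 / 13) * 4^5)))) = 2339622912 / 25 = 93584916.48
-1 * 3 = -3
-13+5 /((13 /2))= -159 /13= -12.23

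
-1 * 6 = -6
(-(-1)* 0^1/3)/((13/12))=0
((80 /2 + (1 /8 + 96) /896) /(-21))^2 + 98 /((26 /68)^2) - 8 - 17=648.99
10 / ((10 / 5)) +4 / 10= 27 / 5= 5.40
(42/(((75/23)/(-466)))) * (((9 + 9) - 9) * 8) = -10803744/25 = -432149.76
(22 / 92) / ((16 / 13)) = 143 / 736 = 0.19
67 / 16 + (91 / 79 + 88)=117981 / 1264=93.34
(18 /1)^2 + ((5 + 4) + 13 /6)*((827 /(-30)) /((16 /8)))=61231 /360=170.09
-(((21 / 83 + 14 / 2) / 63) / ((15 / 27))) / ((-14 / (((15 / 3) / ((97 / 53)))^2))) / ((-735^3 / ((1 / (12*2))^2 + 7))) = -487133971 / 250054167613924800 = -0.00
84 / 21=4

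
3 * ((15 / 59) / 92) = 45 / 5428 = 0.01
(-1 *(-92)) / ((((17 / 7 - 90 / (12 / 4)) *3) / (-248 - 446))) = 446936 / 579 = 771.91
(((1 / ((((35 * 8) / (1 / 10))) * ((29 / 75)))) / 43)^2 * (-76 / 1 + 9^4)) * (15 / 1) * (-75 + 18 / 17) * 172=-1100472075 / 1927921856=-0.57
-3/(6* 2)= -1/4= -0.25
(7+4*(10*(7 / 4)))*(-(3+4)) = -539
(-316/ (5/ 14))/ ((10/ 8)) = -17696/ 25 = -707.84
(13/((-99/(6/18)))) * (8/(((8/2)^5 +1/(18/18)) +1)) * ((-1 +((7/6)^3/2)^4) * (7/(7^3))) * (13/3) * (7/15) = 709368379915/83577496840814592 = 0.00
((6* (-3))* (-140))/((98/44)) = 7920/7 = 1131.43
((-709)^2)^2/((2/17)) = 4295699191937/2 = 2147849595968.50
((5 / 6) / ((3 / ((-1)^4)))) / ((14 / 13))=65 / 252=0.26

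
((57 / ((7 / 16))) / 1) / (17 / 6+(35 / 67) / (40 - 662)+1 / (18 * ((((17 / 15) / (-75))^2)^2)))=9523069765344 / 77879511969174853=0.00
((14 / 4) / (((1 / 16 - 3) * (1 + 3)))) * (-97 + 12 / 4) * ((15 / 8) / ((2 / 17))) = 1785 / 4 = 446.25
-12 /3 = -4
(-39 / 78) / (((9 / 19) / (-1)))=19 / 18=1.06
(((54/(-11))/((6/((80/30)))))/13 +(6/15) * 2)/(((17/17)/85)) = 7684/143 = 53.73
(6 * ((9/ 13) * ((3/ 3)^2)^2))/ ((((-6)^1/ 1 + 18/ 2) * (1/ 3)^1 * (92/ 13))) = 27/ 46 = 0.59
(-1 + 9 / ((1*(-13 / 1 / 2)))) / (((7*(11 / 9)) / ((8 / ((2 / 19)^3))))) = -1913661 / 1001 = -1911.75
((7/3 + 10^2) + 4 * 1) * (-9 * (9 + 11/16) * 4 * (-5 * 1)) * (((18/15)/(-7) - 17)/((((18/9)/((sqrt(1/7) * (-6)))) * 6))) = 89149335 * sqrt(7)/392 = 601701.45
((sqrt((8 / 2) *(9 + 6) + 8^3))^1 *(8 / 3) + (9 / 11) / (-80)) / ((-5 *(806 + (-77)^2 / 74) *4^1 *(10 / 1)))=333 / 5770424000 - 148 *sqrt(143) / 4917975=-0.00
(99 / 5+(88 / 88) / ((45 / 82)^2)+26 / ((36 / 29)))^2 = 31849042369 / 16402500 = 1941.72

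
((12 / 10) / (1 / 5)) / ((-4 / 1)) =-3 / 2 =-1.50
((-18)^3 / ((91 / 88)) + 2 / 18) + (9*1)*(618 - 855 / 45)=-203624 / 819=-248.63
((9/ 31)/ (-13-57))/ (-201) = 3/ 145390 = 0.00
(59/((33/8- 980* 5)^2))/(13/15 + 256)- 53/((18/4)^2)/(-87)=0.03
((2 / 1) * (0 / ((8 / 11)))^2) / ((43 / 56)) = 0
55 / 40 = 1.38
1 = 1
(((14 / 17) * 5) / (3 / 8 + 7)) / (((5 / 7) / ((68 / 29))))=3136 / 1711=1.83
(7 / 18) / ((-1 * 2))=-7 / 36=-0.19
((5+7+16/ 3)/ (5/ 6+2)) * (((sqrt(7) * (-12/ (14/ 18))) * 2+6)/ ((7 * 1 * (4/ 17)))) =156/ 7 -5616 * sqrt(7)/ 49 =-280.95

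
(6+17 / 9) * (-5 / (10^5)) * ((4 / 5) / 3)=-71 / 675000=-0.00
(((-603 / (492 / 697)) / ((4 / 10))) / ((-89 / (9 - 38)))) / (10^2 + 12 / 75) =-12386625 / 1782848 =-6.95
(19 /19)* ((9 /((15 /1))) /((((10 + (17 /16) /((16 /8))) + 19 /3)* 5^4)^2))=27648 /5119455078125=0.00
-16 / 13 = -1.23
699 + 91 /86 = 60205 /86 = 700.06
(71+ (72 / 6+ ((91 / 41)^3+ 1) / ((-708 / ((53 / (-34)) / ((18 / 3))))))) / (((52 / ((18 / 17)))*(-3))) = -68854884621 / 122217884984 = -0.56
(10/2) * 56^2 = 15680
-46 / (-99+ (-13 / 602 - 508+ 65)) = 27692 / 326297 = 0.08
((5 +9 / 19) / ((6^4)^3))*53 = 689 / 5169858048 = 0.00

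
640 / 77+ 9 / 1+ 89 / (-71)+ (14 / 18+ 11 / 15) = 4322306 / 246015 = 17.57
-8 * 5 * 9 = -360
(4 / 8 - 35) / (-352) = 69 / 704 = 0.10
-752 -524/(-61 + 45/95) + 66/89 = -38002608/51175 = -742.60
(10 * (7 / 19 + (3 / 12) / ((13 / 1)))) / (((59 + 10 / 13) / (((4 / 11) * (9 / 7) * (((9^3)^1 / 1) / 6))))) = 1396035 / 378917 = 3.68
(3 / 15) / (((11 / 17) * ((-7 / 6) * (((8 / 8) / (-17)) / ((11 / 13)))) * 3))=578 / 455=1.27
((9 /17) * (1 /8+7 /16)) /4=81 /1088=0.07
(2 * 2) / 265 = 4 / 265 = 0.02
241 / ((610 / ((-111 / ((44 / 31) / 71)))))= -58878951 / 26840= -2193.70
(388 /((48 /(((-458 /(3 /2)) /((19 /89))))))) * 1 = -1976957 /171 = -11561.15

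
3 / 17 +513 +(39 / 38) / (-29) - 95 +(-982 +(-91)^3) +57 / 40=-282558715021 / 374680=-754133.43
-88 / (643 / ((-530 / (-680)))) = -1166 / 10931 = -0.11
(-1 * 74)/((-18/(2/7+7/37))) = 41/21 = 1.95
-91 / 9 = -10.11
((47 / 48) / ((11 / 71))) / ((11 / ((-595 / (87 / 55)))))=-9927575 / 45936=-216.12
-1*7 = -7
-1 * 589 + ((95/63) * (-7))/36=-589.29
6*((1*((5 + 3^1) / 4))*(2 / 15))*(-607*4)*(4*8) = -621568 / 5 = -124313.60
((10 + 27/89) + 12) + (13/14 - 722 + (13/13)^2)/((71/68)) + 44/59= -1739648847/2609747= -666.60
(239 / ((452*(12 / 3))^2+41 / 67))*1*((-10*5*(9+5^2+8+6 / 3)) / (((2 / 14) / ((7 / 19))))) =-1726201400 / 4161264651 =-0.41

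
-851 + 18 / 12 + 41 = -808.50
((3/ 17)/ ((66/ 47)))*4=94/ 187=0.50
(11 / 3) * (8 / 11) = 8 / 3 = 2.67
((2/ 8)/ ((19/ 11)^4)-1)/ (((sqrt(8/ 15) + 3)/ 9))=-205190415/ 66203068 + 4559787*sqrt(30)/ 33101534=-2.34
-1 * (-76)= 76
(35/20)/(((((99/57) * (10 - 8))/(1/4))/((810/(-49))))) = -2565/1232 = -2.08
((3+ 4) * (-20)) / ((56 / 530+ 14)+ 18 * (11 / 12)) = -74200 / 16221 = -4.57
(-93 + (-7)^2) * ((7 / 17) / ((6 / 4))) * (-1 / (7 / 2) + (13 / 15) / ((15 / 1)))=31592 / 11475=2.75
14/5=2.80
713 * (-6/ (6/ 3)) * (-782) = 1672698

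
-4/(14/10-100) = 20/493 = 0.04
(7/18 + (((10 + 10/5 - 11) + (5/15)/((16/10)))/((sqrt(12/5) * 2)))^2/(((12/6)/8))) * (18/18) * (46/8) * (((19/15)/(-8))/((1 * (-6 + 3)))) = 3012241/9953280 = 0.30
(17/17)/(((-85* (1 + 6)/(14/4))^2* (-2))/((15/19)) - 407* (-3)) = -3/215977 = -0.00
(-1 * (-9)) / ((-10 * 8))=-9 / 80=-0.11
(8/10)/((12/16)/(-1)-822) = -16/16455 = -0.00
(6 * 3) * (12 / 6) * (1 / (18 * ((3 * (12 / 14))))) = 7 / 9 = 0.78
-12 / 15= -4 / 5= -0.80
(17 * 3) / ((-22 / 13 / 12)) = -3978 / 11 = -361.64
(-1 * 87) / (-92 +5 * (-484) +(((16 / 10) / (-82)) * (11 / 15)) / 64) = 4280400 / 123590411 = 0.03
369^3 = 50243409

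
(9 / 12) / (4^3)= 3 / 256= 0.01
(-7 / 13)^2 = 49 / 169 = 0.29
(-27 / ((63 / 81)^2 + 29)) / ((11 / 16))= -1.33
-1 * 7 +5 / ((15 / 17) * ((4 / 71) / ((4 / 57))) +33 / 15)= -92689 / 17552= -5.28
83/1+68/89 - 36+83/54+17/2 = 138896/2403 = 57.80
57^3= 185193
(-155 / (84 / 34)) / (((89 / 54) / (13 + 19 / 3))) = -458490 / 623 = -735.94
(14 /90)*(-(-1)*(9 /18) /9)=7 /810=0.01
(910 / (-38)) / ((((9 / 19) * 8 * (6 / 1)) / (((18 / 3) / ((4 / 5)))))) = -2275 / 288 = -7.90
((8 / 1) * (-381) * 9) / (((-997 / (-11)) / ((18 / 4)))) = -1357884 / 997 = -1361.97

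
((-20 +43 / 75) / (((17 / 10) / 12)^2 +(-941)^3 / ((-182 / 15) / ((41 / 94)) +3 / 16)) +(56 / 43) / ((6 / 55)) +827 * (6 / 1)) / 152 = 37877956575448626355249 / 1157523358385238993348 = 32.72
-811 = -811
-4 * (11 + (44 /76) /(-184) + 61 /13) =-713041 /11362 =-62.76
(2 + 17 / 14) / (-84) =-15 / 392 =-0.04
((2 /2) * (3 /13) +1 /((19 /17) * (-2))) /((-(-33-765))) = -107 /394212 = -0.00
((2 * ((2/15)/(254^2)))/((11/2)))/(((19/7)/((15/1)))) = 14/3370961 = 0.00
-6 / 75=-2 / 25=-0.08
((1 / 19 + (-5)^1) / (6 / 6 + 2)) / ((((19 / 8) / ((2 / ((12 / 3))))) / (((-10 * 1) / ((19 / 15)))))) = 18800 / 6859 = 2.74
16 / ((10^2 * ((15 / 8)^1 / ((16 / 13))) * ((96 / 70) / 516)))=39.52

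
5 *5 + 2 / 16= 201 / 8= 25.12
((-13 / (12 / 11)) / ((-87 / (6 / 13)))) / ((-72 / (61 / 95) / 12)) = -671 / 99180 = -0.01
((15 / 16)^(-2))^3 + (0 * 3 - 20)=-211035284 / 11390625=-18.53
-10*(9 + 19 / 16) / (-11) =815 / 88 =9.26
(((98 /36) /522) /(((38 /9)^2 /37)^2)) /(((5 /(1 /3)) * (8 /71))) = 128594277 /9675031040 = 0.01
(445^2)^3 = 7765332671265625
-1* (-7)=7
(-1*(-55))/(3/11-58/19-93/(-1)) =11495/18856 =0.61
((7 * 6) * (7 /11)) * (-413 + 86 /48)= -483581 /44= -10990.48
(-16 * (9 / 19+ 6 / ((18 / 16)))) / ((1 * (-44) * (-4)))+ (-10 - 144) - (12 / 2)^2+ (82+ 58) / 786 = -5211587 / 27379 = -190.35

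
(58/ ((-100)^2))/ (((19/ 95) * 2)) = 29/ 2000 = 0.01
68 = 68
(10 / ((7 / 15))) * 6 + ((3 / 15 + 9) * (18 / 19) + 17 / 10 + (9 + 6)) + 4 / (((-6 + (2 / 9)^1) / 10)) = 2542739 / 17290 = 147.06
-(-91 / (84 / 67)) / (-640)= -871 / 7680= -0.11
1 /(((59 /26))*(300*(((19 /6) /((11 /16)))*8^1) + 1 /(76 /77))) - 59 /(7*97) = -32158199263 /370261669267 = -0.09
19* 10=190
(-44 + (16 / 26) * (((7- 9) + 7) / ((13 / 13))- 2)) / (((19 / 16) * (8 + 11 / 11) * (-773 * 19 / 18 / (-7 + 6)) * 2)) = -8768 / 3627689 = -0.00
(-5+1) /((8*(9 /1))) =-1 /18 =-0.06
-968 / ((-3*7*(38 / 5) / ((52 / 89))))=125840 / 35511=3.54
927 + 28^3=22879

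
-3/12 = -1/4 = -0.25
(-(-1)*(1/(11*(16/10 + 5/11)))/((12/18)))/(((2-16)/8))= -30/791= -0.04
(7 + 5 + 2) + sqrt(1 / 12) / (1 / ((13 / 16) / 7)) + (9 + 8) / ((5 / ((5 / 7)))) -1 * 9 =13 * sqrt(3) / 672 + 52 / 7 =7.46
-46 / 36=-23 / 18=-1.28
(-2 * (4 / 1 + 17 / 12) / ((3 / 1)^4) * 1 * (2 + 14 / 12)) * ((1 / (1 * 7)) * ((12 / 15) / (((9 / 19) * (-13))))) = 361 / 45927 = 0.01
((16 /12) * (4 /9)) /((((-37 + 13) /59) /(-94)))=136.94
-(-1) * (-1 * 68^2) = -4624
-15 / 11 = -1.36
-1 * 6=-6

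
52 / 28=13 / 7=1.86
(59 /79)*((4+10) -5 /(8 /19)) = 1003 /632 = 1.59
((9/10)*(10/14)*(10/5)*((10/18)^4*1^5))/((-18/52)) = -16250/45927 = -0.35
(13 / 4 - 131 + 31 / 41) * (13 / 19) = -270751 / 3116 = -86.89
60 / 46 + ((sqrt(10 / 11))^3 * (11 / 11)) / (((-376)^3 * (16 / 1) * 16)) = 30 / 23 - 5 * sqrt(110) / 823301439488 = 1.30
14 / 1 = 14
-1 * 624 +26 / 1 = -598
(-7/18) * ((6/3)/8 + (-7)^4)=-67235/72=-933.82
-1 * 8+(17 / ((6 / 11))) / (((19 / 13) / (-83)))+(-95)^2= 826165 / 114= 7247.06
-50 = -50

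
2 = 2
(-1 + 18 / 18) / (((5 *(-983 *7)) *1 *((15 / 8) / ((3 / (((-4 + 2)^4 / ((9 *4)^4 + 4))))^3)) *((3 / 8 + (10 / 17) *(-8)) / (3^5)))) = 0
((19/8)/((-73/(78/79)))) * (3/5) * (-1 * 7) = 15561/115340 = 0.13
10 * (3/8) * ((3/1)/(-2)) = -45/8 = -5.62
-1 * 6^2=-36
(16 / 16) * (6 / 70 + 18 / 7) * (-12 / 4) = -7.97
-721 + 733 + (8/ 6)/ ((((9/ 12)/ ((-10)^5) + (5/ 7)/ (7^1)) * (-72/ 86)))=-194847628/ 53996031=-3.61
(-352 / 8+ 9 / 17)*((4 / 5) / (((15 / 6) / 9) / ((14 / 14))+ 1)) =-53208 / 1955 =-27.22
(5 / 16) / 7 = 0.04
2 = 2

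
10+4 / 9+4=130 / 9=14.44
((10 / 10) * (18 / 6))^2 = 9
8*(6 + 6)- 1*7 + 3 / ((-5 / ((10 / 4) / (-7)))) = 1249 / 14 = 89.21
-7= -7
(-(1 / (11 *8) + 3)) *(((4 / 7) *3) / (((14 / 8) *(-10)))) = 159 / 539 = 0.29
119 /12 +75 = 1019 /12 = 84.92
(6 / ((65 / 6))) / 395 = 36 / 25675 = 0.00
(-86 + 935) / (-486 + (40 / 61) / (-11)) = -1.75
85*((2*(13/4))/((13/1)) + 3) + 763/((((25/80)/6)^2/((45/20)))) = 31658011/50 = 633160.22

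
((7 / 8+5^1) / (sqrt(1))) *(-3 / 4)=-141 / 32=-4.41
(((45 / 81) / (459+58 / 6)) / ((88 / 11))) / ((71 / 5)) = 25 / 2395824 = 0.00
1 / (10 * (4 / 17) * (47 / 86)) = 731 / 940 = 0.78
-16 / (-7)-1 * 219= -1517 / 7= -216.71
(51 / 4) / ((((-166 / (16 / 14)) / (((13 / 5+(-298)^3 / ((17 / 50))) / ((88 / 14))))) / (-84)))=-416801560077 / 4565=-91303737.15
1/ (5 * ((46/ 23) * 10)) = 1/ 100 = 0.01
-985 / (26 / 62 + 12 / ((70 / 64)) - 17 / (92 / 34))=-49161350 / 254949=-192.83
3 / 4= 0.75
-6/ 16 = -3/ 8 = -0.38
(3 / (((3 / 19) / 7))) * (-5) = -665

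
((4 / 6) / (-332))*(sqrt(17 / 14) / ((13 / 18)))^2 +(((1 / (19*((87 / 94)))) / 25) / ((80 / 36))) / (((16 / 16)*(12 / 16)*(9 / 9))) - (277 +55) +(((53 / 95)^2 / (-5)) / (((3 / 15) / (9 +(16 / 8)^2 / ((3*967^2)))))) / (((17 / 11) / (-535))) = 3907746404653068348256 / 6127751911081812375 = 637.71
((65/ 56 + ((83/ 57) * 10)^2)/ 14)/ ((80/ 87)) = 224979593/ 13585152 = 16.56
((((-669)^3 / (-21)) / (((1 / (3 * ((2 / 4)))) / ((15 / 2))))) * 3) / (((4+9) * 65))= 2694764781 / 4732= 569476.92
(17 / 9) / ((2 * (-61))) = -17 / 1098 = -0.02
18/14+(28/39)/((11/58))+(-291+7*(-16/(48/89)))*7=-3489081/1001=-3485.60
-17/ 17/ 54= -1/ 54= -0.02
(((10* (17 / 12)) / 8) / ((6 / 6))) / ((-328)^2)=0.00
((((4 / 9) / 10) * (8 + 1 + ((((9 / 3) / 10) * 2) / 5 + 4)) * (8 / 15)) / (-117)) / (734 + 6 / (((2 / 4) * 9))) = -2624 / 725911875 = -0.00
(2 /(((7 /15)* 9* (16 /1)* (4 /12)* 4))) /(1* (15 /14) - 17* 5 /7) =-1 /496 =-0.00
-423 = -423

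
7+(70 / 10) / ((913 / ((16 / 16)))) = 6398 / 913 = 7.01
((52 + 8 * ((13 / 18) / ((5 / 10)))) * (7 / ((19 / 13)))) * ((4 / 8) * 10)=260260 / 171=1521.99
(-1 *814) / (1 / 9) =-7326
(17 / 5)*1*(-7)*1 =-119 / 5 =-23.80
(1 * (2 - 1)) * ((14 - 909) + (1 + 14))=-880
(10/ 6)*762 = 1270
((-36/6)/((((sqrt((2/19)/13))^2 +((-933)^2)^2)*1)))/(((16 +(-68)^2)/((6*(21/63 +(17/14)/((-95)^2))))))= -0.00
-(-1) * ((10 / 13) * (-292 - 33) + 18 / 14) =-1741 / 7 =-248.71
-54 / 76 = -27 / 38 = -0.71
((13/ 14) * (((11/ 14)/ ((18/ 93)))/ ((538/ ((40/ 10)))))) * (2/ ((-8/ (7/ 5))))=-4433/ 451920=-0.01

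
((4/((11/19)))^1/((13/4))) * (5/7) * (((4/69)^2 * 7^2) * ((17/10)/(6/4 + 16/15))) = 413440/2496351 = 0.17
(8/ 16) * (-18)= -9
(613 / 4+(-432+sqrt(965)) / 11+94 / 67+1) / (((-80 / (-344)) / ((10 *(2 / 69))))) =86 *sqrt(965) / 759+4917609 / 33902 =148.57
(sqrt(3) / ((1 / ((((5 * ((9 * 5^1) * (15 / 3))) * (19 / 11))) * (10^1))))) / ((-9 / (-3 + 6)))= -11218.97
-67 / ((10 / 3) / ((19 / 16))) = -23.87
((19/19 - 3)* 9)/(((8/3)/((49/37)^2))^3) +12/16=-2870813319315/656825960704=-4.37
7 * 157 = 1099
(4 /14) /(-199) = -2 /1393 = -0.00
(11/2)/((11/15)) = 15/2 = 7.50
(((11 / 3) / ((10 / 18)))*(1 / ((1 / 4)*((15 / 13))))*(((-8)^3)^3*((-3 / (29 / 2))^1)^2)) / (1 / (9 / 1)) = -24874303094784 / 21025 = -1183082192.38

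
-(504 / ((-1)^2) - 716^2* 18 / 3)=3075432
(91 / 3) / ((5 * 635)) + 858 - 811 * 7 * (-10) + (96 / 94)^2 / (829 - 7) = 166117312538303 / 2882579325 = 57628.01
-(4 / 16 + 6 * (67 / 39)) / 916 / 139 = -549 / 6620848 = -0.00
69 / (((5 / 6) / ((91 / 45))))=4186 / 25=167.44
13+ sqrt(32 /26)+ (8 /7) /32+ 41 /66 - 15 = -0.23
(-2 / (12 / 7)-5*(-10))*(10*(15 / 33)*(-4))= -29300 / 33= -887.88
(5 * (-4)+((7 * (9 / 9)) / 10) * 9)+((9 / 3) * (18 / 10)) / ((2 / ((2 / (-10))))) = -356 / 25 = -14.24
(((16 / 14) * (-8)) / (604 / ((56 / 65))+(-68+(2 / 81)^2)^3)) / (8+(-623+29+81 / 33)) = -397660787365248 / 7962531294350550370859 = -0.00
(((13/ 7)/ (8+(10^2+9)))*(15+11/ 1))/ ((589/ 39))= 338/ 12369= 0.03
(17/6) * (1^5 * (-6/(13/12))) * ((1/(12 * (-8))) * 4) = 0.65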